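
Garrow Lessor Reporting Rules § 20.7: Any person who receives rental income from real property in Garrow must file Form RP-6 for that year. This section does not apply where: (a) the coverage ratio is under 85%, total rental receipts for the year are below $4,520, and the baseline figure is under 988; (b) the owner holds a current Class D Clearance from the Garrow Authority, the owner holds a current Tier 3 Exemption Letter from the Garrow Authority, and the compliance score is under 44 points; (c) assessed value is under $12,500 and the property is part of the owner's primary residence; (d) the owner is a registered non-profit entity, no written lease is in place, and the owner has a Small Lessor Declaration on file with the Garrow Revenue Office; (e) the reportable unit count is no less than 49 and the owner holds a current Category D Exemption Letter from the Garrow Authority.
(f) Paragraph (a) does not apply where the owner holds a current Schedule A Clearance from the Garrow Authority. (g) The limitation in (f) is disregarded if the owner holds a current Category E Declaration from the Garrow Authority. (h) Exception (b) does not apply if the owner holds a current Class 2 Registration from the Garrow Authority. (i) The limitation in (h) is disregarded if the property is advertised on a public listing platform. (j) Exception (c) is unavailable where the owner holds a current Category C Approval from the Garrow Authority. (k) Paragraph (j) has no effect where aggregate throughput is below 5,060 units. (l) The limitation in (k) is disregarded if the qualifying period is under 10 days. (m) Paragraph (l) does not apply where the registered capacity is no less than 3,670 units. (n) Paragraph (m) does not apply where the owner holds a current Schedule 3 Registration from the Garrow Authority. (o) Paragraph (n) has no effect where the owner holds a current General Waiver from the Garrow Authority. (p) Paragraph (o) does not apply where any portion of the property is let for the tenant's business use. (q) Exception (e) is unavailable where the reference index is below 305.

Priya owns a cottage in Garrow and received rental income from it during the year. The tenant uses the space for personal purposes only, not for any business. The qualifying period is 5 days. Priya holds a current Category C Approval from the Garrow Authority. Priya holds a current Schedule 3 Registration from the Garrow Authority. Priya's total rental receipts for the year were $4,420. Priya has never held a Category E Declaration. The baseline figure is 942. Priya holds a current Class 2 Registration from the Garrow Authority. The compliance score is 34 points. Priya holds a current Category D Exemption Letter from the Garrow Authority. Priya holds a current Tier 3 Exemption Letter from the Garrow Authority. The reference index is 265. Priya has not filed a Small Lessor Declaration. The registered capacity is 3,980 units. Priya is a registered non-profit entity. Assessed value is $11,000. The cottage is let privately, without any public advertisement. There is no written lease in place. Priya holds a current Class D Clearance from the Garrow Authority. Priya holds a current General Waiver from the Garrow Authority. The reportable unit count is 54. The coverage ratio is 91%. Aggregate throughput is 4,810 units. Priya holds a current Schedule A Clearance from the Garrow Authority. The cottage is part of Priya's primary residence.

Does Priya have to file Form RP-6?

Exception (a) fails — the coverage ratio is 91%, not under 85%.
All of (b)'s requirements are met (a current Class D Clearance is held; a current Tier 3 Exemption Letter is held; the compliance score is 34 points, under the 44 points limit). But: (h) operates against (b): a current Class 2 Registration is held. (i), which would lift (h), is not engaged — the property is let privately without advertisement. (b) is therefore removed.
All of (c)'s requirements are met (assessed value is $11,000, under the $12,500 limit; the cottage is part of the primary residence). Considering the limiting provisions: (j) operates (a current Category C Approval is held), but is set aside by (k): (k) operates against (j): aggregate throughput is 4,810 units, below the 5,060 units limit. (l) would limit (k) — the qualifying period is 5 days, under the 10 days limit — but (m) sets (l) aside: (m) operates against (l): the registered capacity is 3,980 units, meeting the 3,670 units threshold. (n) is engaged (a current Schedule 3 Registration is held), but yields to (o): (o) operates against (n): a current General Waiver is held. (p) is not triggered (the space is used for personal purposes only), so (o) stands. (c) remains available.
Exception (d) does not apply: no Small Lessor Declaration is on file.
Exception (e): the reportable unit count is 54, meeting the 49 threshold; a current Category D Exemption Letter is held — every condition holds. But: (q) operates against (e): the reference index is 265, below the 305 limit. (e) is therefore removed.

No — exception (c) applies; Priya is not required to file Form RP-6.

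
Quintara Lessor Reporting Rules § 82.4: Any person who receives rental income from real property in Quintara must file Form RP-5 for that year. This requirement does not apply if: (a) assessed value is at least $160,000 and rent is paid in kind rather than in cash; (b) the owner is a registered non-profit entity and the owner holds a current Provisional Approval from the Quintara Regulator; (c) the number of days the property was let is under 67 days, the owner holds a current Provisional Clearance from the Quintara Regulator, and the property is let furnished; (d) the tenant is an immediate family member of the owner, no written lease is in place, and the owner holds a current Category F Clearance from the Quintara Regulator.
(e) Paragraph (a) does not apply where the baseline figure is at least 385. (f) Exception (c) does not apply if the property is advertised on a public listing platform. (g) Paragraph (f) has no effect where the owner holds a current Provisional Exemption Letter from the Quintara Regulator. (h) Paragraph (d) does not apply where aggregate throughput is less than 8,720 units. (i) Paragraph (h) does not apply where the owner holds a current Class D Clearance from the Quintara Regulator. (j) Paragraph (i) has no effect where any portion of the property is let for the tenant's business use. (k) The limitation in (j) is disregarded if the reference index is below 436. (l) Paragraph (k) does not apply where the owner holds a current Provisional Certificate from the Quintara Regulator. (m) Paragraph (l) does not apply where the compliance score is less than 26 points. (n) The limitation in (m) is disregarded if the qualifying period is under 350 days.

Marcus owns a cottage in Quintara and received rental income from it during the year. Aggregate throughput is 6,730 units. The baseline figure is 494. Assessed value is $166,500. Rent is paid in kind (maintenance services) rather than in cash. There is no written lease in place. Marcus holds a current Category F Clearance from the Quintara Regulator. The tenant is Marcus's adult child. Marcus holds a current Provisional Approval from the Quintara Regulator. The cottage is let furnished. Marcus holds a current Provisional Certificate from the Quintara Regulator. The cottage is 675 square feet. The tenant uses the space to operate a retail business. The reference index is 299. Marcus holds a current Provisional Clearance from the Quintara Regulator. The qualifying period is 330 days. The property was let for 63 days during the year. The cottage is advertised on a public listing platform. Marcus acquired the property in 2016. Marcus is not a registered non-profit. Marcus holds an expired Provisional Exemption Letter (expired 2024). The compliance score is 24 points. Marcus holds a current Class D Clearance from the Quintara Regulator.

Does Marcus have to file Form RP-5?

Exception (a)'s conditions are all satisfied: assessed value is $166,500, meeting the $160,000 threshold; rent is paid in kind. But applying paragraph (e): (e) operates against (a): the baseline figure is 494, meeting the 385 threshold. Exception (a) does not apply.
Exception (b) fails — Marcus is not a registered non-profit.
Exception (c)'s conditions are all satisfied: the number of days the property was let is 63 days, under the 67 days limit; a current Provisional Clearance is held; the property is let furnished. But: (f) operates against (c): the property is publicly advertised. (g), which would lift (f), does not operate here — no current Provisional Exemption Letter is held. Exception (c) does not apply.
Exception (d) is satisfied on its face — the tenant is an immediate family member; there is no written lease; a current Category F Clearance is held. But applying paragraphs (h)–(n): (h) operates against (d): aggregate throughput is 6,730 units, less than the 8,720 units limit. (i) applies (a current Class D Clearance is held), but yields to (j): (j) operates against (i): the space is let for business use. (k) applies (the reference index is 299, below the 436 limit), but yields to (l): (l) operates — a current Provisional Certificate is held. (m) operates (the compliance score is 24 points, less than the 26 points limit), but is displaced by (n): (n) is triggered — the qualifying period is 330 days, under the 350 days limit. Exception (d) does not apply.
Every exception is unavailable, so the rule governs.

Yes — Marcus must file Form RP-5.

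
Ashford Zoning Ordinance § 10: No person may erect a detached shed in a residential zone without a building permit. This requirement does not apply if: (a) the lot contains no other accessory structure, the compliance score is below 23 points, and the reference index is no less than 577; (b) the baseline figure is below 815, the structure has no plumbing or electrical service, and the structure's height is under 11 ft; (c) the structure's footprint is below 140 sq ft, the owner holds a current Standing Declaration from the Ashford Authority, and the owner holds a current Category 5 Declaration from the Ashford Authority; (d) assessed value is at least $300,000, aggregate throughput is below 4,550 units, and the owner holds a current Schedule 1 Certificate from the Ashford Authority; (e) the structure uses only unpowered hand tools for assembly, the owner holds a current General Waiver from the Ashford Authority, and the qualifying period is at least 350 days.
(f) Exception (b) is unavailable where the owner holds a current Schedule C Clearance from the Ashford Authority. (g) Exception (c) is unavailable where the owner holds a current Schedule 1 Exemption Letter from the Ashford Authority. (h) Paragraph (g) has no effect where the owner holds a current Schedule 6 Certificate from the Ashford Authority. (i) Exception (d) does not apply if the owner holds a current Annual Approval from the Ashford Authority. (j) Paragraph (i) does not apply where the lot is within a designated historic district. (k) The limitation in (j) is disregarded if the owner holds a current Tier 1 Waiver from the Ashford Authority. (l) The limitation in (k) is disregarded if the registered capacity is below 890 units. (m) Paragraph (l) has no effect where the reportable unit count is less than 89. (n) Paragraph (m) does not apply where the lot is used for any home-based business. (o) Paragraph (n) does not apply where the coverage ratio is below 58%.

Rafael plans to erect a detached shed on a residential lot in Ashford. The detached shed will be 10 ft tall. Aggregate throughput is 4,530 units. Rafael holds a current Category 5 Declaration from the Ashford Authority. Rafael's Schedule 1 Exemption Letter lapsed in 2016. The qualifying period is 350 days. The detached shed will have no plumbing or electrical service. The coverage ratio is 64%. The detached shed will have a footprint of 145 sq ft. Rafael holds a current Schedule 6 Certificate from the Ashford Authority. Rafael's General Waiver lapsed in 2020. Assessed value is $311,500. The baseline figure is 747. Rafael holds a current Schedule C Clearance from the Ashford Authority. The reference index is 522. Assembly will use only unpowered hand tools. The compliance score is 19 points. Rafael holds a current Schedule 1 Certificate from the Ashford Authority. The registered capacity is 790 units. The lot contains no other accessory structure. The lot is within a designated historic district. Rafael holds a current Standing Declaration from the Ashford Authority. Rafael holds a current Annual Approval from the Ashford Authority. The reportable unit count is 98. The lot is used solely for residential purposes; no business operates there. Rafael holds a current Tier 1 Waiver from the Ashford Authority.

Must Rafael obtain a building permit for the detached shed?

Exception (a) fails — the reference index is 522, short of 577.
Exception (b) is satisfied on its face — the baseline figure is 747, below the 815 limit; there is no plumbing or electrical service; the structure's height is 10 ft, under the 11 ft limit. But: (f) operates against (b): a current Schedule C Clearance is held. So (b) is unavailable.
Exception (c) does not apply: the structure's footprint is 145 sq ft, not below 140 sq ft.
Exception (d): assessed value is $311,500, meeting the $300,000 threshold; aggregate throughput is 4,530 units, below the 4,550 units limit; a current Schedule 1 Certificate is held — every condition holds. Applying paragraphs (i)–(o): (i) is triggered (a current Annual Approval is held), but is overridden by (j): (j) is triggered — the lot is in a historic district. (k) is engaged (a current Tier 1 Waiver is held), but is set aside by (l): (l) operates against (k): the registered capacity is 790 units, below the 890 units limit. (m) does not operate here (the reportable unit count is 98, not less than 89), so (l) stands. (d) remains available.
Exception (e) fails — no current General Waiver is held.

No — exception (d) applies; Rafael does not need a building permit.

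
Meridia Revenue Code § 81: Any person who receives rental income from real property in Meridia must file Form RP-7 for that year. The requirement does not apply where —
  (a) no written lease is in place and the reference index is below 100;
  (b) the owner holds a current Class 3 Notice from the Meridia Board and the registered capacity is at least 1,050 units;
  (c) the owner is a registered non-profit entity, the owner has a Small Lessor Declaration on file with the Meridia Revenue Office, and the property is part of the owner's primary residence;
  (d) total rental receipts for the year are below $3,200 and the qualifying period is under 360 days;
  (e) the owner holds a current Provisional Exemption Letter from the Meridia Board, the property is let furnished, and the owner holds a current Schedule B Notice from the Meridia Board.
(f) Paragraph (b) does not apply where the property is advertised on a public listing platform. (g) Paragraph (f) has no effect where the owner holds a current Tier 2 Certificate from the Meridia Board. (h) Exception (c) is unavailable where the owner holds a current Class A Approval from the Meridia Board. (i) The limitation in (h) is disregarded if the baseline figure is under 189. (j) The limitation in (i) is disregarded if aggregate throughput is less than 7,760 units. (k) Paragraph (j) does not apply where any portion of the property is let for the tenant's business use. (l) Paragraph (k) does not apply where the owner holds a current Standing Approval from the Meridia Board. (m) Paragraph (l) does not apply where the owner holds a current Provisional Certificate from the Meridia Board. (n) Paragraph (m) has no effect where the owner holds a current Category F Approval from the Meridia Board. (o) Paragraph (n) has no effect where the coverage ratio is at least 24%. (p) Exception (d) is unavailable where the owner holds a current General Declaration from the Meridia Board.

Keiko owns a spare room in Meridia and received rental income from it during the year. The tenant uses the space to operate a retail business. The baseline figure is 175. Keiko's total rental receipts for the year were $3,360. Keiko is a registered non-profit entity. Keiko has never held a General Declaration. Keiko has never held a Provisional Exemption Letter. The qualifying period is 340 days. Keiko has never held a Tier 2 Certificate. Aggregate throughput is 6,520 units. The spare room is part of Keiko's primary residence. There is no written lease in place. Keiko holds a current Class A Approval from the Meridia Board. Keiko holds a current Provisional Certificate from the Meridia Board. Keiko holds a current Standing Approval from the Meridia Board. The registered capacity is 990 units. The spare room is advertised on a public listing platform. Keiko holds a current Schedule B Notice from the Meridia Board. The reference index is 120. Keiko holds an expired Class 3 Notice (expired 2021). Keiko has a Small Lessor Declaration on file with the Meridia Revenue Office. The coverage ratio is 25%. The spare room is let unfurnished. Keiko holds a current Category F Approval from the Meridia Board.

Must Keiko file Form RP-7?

Exception (a) does not apply: the reference index is 120, not below 100.
Exception (b) fails — the Class 3 Notice is not current.
Exception (c) is satisfied on its face — Keiko is a registered non-profit; a Small Lessor Declaration is on file; the spare room is part of the primary residence. As to paragraphs (h)–(o): (h) applies (a current Class A Approval is held), but yields to (i): (i) is engaged — the baseline figure is 175, under the 189 limit. (j) would limit (i) — aggregate throughput is 6,520 units, less than the 7,760 units limit — but (k) sets (j) aside: (k) operates against (j): the space is let for business use. (l) is triggered (a current Standing Approval is held), but is set aside by (m): (m) is triggered — a current Provisional Certificate is held. (n) is engaged (a current Category F Approval is held), but is displaced by (o): (o) is triggered — the coverage ratio is 25%, meeting the 24% threshold. Exception (c) stands.
Exception (d) requires that total rental receipts for the year are below $3,200; but total rental receipts for the year are $3,360, not below $3,200, so (d) is unavailable.
Exception (e) requires that the owner holds a current Provisional Exemption Letter from the Meridia Board; but the Provisional Exemption Letter is not current, so (e) is unavailable.

No — exception (c) applies; Keiko is not required to file Form RP-7.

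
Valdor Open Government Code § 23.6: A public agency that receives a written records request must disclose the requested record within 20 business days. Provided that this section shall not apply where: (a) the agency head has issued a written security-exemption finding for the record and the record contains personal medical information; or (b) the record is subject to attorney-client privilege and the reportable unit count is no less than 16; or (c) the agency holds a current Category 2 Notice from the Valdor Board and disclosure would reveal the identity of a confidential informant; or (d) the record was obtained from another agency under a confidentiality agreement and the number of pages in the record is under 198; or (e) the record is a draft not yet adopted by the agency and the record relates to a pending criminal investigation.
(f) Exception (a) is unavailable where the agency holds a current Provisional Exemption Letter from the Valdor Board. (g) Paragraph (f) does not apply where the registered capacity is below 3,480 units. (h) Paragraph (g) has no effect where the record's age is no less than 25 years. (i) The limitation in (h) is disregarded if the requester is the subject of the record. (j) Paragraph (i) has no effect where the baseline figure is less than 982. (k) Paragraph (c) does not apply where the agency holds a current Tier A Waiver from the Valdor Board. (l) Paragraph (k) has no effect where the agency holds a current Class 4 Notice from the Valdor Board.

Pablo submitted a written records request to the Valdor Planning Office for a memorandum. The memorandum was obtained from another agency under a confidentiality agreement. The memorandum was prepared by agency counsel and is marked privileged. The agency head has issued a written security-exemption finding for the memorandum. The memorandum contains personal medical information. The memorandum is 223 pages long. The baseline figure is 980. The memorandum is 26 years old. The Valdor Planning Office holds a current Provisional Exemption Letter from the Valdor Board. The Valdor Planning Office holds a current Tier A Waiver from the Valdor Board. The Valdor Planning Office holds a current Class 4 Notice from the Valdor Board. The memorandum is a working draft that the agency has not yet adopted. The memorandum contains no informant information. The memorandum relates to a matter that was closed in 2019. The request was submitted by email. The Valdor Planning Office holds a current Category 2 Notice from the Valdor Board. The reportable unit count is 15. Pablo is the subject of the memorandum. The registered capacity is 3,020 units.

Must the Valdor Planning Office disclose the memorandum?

Exception (a): a written security-exemption finding has been issued; the memorandum contains personal medical information — every condition holds. But applying paragraphs (f)–(j): (f) applies — a current Provisional Exemption Letter is held. (g) is engaged (the registered capacity is 3,020 units, below the 3,480 units limit), but yields to (h): (h) operates against (g): the record's age is 26 years, meeting the 25 years threshold. (i) applies (Pablo is the subject of the memorandum), but is overridden by (j): (j) operates against (i): the baseline figure is 980, less than the 982 limit. Exception (a) does not apply.
Exception (b) requires that the reportable unit count is no less than 16; but the reportable unit count is 15, short of 16, so (b) is unavailable.
Exception (c) fails — the memorandum contains no informant information.
Exception (d) fails — the number of pages in the record is 223, not under 198.
Exception (e) fails — the memorandum relates to a closed matter.
No exception applies. The general rule governs.

Yes — the Valdor Planning Office must disclose the memorandum.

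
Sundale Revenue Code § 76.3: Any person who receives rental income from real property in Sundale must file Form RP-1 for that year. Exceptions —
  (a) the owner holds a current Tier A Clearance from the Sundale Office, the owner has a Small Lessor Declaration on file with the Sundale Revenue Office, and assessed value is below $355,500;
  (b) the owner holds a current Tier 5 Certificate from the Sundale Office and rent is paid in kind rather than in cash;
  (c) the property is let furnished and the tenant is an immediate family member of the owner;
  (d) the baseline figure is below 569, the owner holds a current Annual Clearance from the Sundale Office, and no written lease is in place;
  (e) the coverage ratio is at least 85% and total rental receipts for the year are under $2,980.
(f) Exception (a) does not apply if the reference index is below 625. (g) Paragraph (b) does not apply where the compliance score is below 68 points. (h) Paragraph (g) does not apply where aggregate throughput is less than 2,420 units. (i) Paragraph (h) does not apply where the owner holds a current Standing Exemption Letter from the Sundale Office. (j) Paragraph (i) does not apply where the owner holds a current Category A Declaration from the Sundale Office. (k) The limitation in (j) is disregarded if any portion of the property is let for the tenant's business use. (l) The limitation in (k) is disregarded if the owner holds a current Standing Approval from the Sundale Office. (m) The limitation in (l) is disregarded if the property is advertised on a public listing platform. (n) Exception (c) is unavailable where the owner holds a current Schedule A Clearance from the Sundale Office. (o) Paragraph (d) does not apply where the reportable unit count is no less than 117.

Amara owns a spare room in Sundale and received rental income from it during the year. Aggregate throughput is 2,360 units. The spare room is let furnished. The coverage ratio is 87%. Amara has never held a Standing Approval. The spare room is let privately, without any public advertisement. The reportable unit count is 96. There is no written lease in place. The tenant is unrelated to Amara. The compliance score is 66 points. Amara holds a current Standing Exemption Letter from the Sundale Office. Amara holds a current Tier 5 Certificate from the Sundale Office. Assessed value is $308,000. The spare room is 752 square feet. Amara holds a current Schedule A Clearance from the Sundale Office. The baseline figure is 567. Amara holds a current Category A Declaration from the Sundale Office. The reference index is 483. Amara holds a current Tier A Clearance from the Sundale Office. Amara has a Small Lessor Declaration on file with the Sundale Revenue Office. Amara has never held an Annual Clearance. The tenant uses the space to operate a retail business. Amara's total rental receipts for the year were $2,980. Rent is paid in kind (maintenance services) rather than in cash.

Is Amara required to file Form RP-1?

Yes — Amara must file Form RP-1.

Exception (a)'s conditions are all satisfied: a current Tier A Clearance is held; a Small Lessor Declaration is on file; assessed value is $308,000, below the $355,500 limit. But: (f) operates — the reference index is 483, below the 625 limit. (a) is therefore removed.
All of (b)'s requirements are met (a current Tier 5 Certificate is held; rent is paid in kind). Turning to paragraphs (g)–(m): (g) operates against (b): the compliance score is 66 points, below the 68 points limit. (h) would limit (g) — aggregate throughput is 2,360 units, less than the 2,420 units limit — but (i) sets (h) aside: (i) applies — a current Standing Exemption Letter is held. (j) is engaged (a current Category A Declaration is held), but is itself disapplied by (k): (k) is triggered — the space is let for business use. (l) is inapplicable (there is no Standing Approval in force), so (k) stands. Exception (b) does not apply.
Exception (c) does not apply: the tenant is unrelated to the owner.
Exception (d) fails — there is no Annual Clearance in force.
Exception (e) fails — total rental receipts for the year are $2,980, not under $2,980.
No exception displaces § 76.3.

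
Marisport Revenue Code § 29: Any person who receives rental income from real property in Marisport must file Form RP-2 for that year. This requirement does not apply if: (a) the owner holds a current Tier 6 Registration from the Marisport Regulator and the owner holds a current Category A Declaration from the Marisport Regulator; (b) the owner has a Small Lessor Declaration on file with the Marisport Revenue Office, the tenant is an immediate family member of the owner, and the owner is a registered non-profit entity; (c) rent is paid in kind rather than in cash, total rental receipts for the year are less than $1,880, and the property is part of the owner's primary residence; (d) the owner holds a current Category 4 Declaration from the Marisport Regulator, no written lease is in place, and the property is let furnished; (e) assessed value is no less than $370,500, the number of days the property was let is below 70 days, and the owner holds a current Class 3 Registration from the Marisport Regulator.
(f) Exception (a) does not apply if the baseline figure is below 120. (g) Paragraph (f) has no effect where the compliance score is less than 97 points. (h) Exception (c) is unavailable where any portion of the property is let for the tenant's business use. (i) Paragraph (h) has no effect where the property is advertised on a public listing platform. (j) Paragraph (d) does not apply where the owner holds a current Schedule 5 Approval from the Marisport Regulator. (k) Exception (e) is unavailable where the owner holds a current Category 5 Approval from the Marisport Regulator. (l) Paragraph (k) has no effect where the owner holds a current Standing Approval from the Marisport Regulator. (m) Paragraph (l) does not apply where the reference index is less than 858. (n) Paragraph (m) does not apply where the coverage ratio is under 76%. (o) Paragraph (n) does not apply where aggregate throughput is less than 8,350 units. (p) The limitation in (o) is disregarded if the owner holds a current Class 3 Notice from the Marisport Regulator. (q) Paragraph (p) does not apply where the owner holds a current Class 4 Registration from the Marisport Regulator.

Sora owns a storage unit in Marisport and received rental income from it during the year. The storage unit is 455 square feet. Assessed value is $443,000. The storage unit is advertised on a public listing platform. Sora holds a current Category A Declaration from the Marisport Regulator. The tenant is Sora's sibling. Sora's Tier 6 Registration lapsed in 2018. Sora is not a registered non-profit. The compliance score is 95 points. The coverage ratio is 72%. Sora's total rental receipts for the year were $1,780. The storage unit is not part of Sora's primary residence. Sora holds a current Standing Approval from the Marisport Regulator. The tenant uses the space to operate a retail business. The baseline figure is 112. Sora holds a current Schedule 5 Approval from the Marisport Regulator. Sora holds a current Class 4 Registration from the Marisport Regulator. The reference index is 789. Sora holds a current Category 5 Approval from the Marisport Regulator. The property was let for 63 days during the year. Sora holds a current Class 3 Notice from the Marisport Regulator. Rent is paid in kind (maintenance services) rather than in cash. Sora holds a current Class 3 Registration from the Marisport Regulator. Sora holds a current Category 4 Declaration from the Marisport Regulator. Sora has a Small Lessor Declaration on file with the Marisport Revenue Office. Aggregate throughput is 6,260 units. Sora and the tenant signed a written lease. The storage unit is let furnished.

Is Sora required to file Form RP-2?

Exception (a) requires that the owner holds a current Tier 6 Registration from the Marisport Regulator; but the Tier 6 Registration is not current, so (a) is unavailable.
Exception (b) fails — Sora is not a registered non-profit.
Exception (c) does not apply: the storage unit is not part of the primary residence.
Exception (d) requires that no written lease is in place; but a written lease is in place, so (d) is unavailable.
Exception (e) is satisfied on its face — assessed value is $443,000, meeting the $370,500 threshold; the number of days the property was let is 63 days, below the 70 days limit; a current Class 3 Registration is held. But: (k) operates against (e): a current Category 5 Approval is held. (l) would limit (k) — a current Standing Approval is held — but (m) sets (l) aside: (m) operates against (l): the reference index is 789, less than the 858 limit. (n) would limit (m) — the coverage ratio is 72%, under the 76% limit — but (o) sets (n) aside: (o) applies — aggregate throughput is 6,260 units, less than the 8,350 units limit. (p) is triggered (a current Class 3 Notice is held), but is displaced by (q): (q) is triggered — a current Class 4 Registration is held. So (e) is unavailable.
No exception applies. The general rule governs.

Yes — Sora must file Form RP-2.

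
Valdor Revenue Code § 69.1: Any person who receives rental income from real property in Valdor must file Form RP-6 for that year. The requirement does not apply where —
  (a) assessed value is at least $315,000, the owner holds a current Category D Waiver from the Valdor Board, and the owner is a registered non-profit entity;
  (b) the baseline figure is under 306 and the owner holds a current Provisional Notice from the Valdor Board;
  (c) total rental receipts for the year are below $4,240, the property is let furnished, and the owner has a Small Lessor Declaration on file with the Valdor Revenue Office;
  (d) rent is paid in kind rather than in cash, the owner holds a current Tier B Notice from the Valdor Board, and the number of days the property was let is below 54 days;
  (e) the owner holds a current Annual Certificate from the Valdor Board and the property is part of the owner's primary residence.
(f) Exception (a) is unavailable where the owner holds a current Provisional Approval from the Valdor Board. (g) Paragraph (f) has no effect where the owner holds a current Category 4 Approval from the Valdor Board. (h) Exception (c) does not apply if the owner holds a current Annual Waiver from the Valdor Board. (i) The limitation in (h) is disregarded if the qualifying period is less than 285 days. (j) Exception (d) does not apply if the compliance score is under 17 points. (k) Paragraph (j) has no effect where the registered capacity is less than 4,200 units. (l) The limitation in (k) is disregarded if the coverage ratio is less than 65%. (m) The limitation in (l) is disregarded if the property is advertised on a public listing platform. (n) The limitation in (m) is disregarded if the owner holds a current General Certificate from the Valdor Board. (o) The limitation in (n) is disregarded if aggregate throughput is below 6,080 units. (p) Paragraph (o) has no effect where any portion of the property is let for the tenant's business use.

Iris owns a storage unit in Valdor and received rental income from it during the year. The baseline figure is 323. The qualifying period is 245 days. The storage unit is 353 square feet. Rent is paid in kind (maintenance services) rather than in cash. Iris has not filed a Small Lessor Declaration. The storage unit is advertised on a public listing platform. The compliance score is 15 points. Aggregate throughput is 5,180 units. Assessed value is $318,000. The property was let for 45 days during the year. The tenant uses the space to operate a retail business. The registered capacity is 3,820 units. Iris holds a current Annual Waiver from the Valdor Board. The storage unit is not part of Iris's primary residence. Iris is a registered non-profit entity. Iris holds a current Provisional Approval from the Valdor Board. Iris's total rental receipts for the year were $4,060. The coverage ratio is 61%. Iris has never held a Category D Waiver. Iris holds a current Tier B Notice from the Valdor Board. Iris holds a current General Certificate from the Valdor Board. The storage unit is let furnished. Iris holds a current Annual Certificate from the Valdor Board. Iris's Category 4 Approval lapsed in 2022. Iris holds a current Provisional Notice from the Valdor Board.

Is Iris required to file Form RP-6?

Exception (a) requires that the owner holds a current Category D Waiver from the Valdor Board; but no current Category D Waiver is held, so (a) is unavailable.
Exception (b) fails — the baseline figure is 323, not under 306.
Exception (c) requires that the owner has a Small Lessor Declaration on file with the Valdor Revenue Office; but no Small Lessor Declaration is on file, so (c) is unavailable.
Exception (d)'s conditions are all satisfied: rent is paid in kind; a current Tier B Notice is held; the number of days the property was let is 45 days, below the 54 days limit. But applying paragraphs (j)–(p): (j) operates — the compliance score is 15 points, under the 17 points limit. (k) would limit (j) — the registered capacity is 3,820 units, less than the 4,200 units limit — but (l) sets (k) aside: (l) operates against (k): the coverage ratio is 61%, less than the 65% limit. (m) would limit (l) — the property is publicly advertised — but (n) sets (m) aside: (n) operates — a current General Certificate is held. (o) would limit (n) — aggregate throughput is 5,180 units, below the 6,080 units limit — but (p) sets (o) aside: (p) operates against (o): the space is let for business use. So (d) is unavailable.
Exception (e) does not apply: the storage unit is not part of the primary residence.
No exception is made out. Iris falls within the general rule.

Yes — Iris must file Form RP-6.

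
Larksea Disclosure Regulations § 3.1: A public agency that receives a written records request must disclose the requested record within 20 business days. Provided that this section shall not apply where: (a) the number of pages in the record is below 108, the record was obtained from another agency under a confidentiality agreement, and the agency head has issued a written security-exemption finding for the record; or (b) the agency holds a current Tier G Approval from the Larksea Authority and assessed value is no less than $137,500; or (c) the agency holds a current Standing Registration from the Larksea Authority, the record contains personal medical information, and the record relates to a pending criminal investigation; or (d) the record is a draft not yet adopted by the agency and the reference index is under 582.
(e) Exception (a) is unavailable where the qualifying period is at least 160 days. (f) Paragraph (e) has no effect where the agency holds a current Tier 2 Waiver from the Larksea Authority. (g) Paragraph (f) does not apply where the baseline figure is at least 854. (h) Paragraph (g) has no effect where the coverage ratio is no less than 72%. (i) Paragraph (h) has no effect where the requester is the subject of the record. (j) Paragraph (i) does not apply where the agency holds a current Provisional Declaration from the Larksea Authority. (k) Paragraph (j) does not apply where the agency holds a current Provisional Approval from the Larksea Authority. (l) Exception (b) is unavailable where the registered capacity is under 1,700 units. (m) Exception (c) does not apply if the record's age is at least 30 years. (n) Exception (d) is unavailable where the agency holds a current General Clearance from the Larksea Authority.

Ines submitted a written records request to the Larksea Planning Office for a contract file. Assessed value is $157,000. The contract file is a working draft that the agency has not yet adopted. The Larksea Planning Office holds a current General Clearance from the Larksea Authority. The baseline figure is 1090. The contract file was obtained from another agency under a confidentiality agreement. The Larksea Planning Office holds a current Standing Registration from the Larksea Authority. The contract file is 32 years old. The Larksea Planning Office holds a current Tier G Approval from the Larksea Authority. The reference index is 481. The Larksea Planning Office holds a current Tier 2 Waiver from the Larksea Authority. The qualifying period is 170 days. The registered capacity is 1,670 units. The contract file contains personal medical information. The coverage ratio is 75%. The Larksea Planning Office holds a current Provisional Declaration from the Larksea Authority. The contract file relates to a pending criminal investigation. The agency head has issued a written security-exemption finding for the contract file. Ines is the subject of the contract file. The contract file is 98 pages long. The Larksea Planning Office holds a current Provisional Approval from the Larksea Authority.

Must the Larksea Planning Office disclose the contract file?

Yes — the Larksea Planning Office must disclose the contract file.

Exception (a): the number of pages in the record is 98, below the 108 limit; the contract file was obtained under a confidentiality agreement; a written security-exemption finding has been issued — every condition holds. But applying paragraphs (e)–(k): (e) operates against (a): the qualifying period is 170 days, meeting the 160 days threshold. (f) would limit (e) — a current Tier 2 Waiver is held — but (g) sets (f) aside: (g) operates against (f): the baseline figure is 1,090, meeting the 854 threshold. (h) is triggered (the coverage ratio is 75%, meeting the 72% threshold), but is set aside by (i): (i) operates against (h): Ines is the subject of the contract file. (j) would limit (i) — a current Provisional Declaration is held — but (k) sets (j) aside: (k) operates against (j): a current Provisional Approval is held. (a) is therefore removed.
All of (b)'s requirements are met (a current Tier G Approval is held; assessed value is $157,000, meeting the $137,500 threshold). Turning to paragraph (l): (l) operates — the registered capacity is 1,670 units, under the 1,700 units limit. (b) is therefore removed.
Exception (c)'s conditions are all satisfied: a current Standing Registration is held; the contract file contains personal medical information; the contract file relates to a pending investigation. But applying paragraph (m): (m) operates against (c): the record's age is 32 years, meeting the 30 years threshold. Exception (c) does not apply.
All of (d)'s requirements are met (the contract file is an unadopted draft; the reference index is 481, under the 582 limit). But: (n) applies — a current General Clearance is held. Exception (d) does not apply.
Every exception is unavailable, so the rule governs.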